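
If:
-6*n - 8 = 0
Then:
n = -4/3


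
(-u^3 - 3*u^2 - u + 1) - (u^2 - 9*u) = -u^3 - 4*u^2 + 8*u + 1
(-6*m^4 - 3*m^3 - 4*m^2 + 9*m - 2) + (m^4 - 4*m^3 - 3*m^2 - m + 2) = -5*m^4 - 7*m^3 - 7*m^2 + 8*m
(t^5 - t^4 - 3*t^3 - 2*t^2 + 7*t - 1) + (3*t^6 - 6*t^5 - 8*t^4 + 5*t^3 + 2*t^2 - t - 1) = 3*t^6 - 5*t^5 - 9*t^4 + 2*t^3 + 6*t - 2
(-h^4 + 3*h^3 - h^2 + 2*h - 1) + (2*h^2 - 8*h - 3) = -h^4 + 3*h^3 + h^2 - 6*h - 4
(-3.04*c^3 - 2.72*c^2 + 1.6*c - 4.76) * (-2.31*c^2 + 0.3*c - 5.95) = 7.0224*c^5 + 5.3712*c^4 + 13.576*c^3 + 27.6596*c^2 - 10.948*c + 28.322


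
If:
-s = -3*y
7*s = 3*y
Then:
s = 0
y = 0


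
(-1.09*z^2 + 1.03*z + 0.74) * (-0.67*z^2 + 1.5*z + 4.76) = 0.7303*z^4 - 2.3251*z^3 - 4.1392*z^2 + 6.0128*z + 3.5224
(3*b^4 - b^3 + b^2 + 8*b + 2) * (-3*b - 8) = -9*b^5 - 21*b^4 + 5*b^3 - 32*b^2 - 70*b - 16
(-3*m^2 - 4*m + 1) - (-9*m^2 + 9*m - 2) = 6*m^2 - 13*m + 3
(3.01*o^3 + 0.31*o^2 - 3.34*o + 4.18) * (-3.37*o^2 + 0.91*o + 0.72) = -10.1437*o^5 + 1.6944*o^4 + 13.7051*o^3 - 16.9028*o^2 + 1.399*o + 3.0096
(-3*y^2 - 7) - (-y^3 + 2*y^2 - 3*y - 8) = y^3 - 5*y^2 + 3*y + 1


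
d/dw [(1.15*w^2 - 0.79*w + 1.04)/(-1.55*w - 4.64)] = (-1.7825*w^2 - 10.672*w + 5.2776)/(2.4025*w^2 + 14.384*w + 21.5296)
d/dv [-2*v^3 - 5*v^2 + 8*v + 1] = -6*v^2 - 10*v + 8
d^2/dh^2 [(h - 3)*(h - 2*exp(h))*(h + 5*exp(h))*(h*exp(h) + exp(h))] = (h^4 + 12*h^3*exp(h) + 6*h^3 - 90*h^2*exp(2*h) + 12*h^2*exp(h) - 3*h^2 + 60*h*exp(2*h) - 66*h*exp(h) - 24*h + 370*exp(2*h) - 48*exp(h) - 6)*exp(h)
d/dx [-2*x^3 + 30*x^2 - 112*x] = -6*x^2 + 60*x - 112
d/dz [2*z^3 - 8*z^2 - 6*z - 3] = 6*z^2 - 16*z - 6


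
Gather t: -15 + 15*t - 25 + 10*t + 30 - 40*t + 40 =30 - 15*t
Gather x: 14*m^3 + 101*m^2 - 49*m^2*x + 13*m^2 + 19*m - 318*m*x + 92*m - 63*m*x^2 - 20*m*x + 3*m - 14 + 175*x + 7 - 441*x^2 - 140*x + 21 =14*m^3 + 114*m^2 + 114*m + x^2*(-63*m - 441) + x*(-49*m^2 - 338*m + 35) + 14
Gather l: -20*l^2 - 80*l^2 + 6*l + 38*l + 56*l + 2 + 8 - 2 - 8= -100*l^2 + 100*l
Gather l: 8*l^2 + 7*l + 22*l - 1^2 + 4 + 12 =8*l^2 + 29*l + 15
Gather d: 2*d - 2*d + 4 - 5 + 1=0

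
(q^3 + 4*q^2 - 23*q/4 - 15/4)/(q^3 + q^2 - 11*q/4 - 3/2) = (q + 5)/(q + 2)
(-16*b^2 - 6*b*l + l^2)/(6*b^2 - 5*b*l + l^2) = (-16*b^2 - 6*b*l + l^2)/(6*b^2 - 5*b*l + l^2)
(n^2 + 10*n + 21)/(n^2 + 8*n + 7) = (n + 3)/(n + 1)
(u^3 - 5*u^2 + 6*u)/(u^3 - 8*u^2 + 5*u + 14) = u*(u - 3)/(u^2 - 6*u - 7)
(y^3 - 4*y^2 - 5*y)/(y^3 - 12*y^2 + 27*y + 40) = y/(y - 8)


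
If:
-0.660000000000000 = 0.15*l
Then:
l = -4.40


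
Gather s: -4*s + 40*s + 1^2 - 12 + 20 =36*s + 9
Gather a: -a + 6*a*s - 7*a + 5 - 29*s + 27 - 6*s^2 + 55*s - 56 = a*(6*s - 8) - 6*s^2 + 26*s - 24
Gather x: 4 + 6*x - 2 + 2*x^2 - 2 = 2*x^2 + 6*x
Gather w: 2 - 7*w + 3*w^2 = 3*w^2 - 7*w + 2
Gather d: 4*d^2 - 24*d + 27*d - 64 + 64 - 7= 4*d^2 + 3*d - 7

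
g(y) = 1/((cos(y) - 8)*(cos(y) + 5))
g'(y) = sin(y)/((cos(y) - 8)*(cos(y) + 5)^2) + sin(y)/((cos(y) - 8)^2*(cos(y) + 5)) = (2*cos(y) - 3)*sin(y)/((cos(y) - 8)^2*(cos(y) + 5)^2)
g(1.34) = -0.02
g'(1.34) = -0.00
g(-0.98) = -0.02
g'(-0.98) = 0.00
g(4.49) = -0.03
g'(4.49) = 0.00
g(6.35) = -0.02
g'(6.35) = -0.00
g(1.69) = -0.03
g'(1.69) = -0.00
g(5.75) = -0.02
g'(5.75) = 0.00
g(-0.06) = -0.02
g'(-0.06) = 0.00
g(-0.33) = -0.02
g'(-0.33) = 0.00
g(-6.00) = -0.02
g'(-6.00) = 0.00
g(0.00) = -0.02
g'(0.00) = 0.00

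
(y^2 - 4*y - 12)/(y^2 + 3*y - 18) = (y^2 - 4*y - 12)/(y^2 + 3*y - 18)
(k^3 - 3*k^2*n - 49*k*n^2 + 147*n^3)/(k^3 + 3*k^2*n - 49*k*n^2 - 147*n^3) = (k - 3*n)/(k + 3*n)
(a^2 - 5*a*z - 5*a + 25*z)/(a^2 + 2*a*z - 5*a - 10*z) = (a - 5*z)/(a + 2*z)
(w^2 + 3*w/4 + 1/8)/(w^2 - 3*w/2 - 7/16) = 2*(2*w + 1)/(4*w - 7)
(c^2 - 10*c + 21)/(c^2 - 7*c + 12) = (c - 7)/(c - 4)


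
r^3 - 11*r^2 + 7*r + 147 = (r - 7)^2*(r + 3)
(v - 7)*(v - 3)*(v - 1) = v^3 - 11*v^2 + 31*v - 21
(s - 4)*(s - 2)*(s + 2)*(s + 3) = s^4 - s^3 - 16*s^2 + 4*s + 48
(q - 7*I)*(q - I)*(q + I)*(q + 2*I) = q^4 - 5*I*q^3 + 15*q^2 - 5*I*q + 14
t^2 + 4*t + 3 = (t + 1)*(t + 3)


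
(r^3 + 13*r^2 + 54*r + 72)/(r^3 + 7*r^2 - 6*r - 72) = (r + 3)/(r - 3)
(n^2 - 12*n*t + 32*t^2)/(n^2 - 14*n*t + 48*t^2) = (-n + 4*t)/(-n + 6*t)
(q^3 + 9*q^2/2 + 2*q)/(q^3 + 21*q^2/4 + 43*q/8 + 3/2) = 4*q/(4*q + 3)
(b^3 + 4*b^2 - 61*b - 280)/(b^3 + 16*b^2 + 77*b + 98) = (b^2 - 3*b - 40)/(b^2 + 9*b + 14)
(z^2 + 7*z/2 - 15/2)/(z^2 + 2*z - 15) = (z - 3/2)/(z - 3)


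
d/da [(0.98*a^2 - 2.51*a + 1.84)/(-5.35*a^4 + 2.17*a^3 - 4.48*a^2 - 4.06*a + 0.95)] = (10.486*a^5 - 42.4121*a^4 + 50.2694*a^3 - 27.202*a^2 + 18.3484*a + 5.0859)/(28.6225*a^8 - 23.219*a^7 + 52.6449*a^6 + 23.9988*a^5 - 7.71499999999999*a^4 + 40.5006*a^3 + 7.9716*a^2 - 7.714*a + 0.9025)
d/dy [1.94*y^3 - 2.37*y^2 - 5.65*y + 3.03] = 5.82*y^2 - 4.74*y - 5.65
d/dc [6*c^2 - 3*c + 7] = 12*c - 3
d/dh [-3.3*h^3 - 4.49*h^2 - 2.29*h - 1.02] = -9.9*h^2 - 8.98*h - 2.29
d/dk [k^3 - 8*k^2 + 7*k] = 3*k^2 - 16*k + 7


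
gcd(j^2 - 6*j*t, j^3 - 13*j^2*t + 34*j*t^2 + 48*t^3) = -j + 6*t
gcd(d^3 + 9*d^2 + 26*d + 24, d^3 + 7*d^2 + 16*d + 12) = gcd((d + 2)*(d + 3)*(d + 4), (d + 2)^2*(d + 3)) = d^2 + 5*d + 6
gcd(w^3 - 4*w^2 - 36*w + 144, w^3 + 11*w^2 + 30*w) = w + 6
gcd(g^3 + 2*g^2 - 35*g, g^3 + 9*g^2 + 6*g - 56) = g + 7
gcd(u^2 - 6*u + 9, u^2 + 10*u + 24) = 1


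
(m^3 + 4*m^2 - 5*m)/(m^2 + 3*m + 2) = m*(m^2 + 4*m - 5)/(m^2 + 3*m + 2)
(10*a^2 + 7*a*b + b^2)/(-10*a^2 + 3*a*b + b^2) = (-2*a - b)/(2*a - b)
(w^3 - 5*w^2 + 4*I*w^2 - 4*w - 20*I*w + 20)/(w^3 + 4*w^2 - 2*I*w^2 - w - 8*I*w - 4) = (w^3 + w^2*(-5 + 4*I) - 4*w*(1 + 5*I) + 20)/(w^3 + 2*w^2*(2 - I) - w*(1 + 8*I) - 4)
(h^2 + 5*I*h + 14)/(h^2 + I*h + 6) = (h + 7*I)/(h + 3*I)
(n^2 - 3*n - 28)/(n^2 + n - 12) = (n - 7)/(n - 3)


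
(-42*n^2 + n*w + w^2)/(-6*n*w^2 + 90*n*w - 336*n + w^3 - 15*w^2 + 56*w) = (7*n + w)/(w^2 - 15*w + 56)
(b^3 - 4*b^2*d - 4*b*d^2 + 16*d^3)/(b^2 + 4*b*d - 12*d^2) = (b^2 - 2*b*d - 8*d^2)/(b + 6*d)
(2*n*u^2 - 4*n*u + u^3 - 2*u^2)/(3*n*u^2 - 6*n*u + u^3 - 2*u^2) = (2*n + u)/(3*n + u)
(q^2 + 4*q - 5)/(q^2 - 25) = (q - 1)/(q - 5)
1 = 1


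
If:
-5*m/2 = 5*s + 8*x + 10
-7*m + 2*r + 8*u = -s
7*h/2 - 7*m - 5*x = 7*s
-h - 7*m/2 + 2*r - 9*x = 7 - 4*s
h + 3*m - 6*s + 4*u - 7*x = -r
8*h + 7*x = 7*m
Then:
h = 41720/11021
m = -1740/11021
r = -563603/22042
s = 57900/11021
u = 493523/88168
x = -49420/11021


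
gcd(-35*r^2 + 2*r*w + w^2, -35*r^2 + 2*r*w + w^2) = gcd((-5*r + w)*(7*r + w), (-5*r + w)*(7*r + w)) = 35*r^2 - 2*r*w - w^2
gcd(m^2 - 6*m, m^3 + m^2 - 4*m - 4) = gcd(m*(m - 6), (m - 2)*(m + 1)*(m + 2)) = 1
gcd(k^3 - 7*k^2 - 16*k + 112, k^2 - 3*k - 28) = k^2 - 3*k - 28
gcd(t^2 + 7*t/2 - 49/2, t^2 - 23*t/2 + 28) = t - 7/2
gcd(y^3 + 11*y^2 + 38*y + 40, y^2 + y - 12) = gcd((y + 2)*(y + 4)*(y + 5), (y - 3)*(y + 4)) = y + 4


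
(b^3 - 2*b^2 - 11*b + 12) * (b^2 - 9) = b^5 - 2*b^4 - 20*b^3 + 30*b^2 + 99*b - 108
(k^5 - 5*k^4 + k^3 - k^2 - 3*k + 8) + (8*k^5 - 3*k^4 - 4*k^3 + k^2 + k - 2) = 9*k^5 - 8*k^4 - 3*k^3 - 2*k + 6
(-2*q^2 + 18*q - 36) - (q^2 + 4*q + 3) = -3*q^2 + 14*q - 39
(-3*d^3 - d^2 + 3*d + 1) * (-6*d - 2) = 18*d^4 + 12*d^3 - 16*d^2 - 12*d - 2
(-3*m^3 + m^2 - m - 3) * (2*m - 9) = -6*m^4 + 29*m^3 - 11*m^2 + 3*m + 27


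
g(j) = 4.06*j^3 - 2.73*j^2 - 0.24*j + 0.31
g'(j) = 12.18*j^2 - 5.46*j - 0.24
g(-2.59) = -87.92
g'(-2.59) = 95.61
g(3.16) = 100.40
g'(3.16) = 104.13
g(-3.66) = -234.43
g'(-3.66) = 182.90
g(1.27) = 3.92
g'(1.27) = 12.47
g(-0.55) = -1.06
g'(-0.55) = 6.45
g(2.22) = 30.74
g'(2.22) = 47.67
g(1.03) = 1.60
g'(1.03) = 7.06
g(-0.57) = -1.19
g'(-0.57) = 6.83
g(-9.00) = -3178.40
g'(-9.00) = 1035.48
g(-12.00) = -7405.61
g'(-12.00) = 1819.20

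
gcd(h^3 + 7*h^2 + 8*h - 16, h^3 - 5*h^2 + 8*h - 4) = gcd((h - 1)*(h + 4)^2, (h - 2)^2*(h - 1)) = h - 1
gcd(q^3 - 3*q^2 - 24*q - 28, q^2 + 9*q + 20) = 1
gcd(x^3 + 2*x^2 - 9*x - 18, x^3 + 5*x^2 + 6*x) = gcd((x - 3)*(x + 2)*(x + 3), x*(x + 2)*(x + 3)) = x^2 + 5*x + 6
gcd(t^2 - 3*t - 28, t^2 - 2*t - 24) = t + 4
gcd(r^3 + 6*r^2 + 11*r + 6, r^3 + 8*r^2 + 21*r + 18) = r^2 + 5*r + 6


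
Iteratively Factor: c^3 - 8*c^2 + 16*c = (c)*(c^2 - 8*c + 16) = c*(c - 4)*(c - 4)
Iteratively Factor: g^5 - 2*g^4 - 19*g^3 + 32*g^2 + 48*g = (g + 1)*(g^4 - 3*g^3 - 16*g^2 + 48*g) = g*(g + 1)*(g^3 - 3*g^2 - 16*g + 48) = g*(g - 3)*(g + 1)*(g^2 - 16) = g*(g - 4)*(g - 3)*(g + 1)*(g + 4)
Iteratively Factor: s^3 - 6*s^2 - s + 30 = (s - 5)*(s^2 - s - 6) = (s - 5)*(s - 3)*(s + 2)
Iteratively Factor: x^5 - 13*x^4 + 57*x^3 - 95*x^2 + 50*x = (x - 1)*(x^4 - 12*x^3 + 45*x^2 - 50*x) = (x - 2)*(x - 1)*(x^3 - 10*x^2 + 25*x) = x*(x - 2)*(x - 1)*(x^2 - 10*x + 25) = x*(x - 5)*(x - 2)*(x - 1)*(x - 5)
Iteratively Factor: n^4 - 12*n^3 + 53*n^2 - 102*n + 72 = (n - 2)*(n^3 - 10*n^2 + 33*n - 36) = (n - 3)*(n - 2)*(n^2 - 7*n + 12) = (n - 3)^2*(n - 2)*(n - 4)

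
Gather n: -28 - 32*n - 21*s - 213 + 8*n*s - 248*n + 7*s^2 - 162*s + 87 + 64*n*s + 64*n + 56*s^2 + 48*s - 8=n*(72*s - 216) + 63*s^2 - 135*s - 162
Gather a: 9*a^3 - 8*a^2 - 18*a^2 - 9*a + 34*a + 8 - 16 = 9*a^3 - 26*a^2 + 25*a - 8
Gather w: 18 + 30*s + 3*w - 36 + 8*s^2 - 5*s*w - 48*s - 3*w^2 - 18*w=8*s^2 - 18*s - 3*w^2 + w*(-5*s - 15) - 18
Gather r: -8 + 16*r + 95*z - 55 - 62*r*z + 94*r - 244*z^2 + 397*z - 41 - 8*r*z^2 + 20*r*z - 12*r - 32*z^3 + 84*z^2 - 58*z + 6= r*(-8*z^2 - 42*z + 98) - 32*z^3 - 160*z^2 + 434*z - 98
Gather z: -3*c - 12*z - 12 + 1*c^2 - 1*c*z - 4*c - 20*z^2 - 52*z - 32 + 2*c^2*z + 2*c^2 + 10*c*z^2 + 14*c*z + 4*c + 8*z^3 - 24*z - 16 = 3*c^2 - 3*c + 8*z^3 + z^2*(10*c - 20) + z*(2*c^2 + 13*c - 88) - 60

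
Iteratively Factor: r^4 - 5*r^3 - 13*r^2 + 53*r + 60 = (r + 1)*(r^3 - 6*r^2 - 7*r + 60) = (r + 1)*(r + 3)*(r^2 - 9*r + 20) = (r - 4)*(r + 1)*(r + 3)*(r - 5)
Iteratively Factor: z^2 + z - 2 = (z + 2)*(z - 1)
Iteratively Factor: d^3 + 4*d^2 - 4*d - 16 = (d + 2)*(d^2 + 2*d - 8) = (d + 2)*(d + 4)*(d - 2)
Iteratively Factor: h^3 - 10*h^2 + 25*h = (h - 5)*(h^2 - 5*h) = (h - 5)^2*(h)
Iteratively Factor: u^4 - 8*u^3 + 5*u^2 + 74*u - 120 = (u - 2)*(u^3 - 6*u^2 - 7*u + 60) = (u - 4)*(u - 2)*(u^2 - 2*u - 15) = (u - 5)*(u - 4)*(u - 2)*(u + 3)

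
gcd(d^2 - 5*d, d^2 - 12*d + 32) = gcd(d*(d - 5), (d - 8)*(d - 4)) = 1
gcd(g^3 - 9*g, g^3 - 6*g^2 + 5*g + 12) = g - 3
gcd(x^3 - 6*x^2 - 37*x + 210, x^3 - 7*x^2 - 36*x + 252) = x^2 - x - 42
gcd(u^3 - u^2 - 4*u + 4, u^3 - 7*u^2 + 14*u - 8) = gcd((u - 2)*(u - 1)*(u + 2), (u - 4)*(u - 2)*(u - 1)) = u^2 - 3*u + 2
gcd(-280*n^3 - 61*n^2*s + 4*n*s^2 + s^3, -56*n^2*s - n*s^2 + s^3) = -56*n^2 - n*s + s^2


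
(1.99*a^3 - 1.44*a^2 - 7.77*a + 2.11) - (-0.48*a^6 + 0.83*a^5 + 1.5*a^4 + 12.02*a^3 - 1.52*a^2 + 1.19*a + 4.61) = 0.48*a^6 - 0.83*a^5 - 1.5*a^4 - 10.03*a^3 + 0.0800000000000001*a^2 - 8.96*a - 2.5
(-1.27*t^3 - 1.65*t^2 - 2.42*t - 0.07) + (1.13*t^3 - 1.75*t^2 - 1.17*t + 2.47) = -0.14*t^3 - 3.4*t^2 - 3.59*t + 2.4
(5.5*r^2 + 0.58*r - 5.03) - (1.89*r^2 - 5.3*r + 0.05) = 3.61*r^2 + 5.88*r - 5.08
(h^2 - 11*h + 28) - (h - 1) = h^2 - 12*h + 29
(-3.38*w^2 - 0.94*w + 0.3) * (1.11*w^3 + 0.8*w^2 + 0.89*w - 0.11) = -3.7518*w^5 - 3.7474*w^4 - 3.4272*w^3 - 0.2248*w^2 + 0.3704*w - 0.033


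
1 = 1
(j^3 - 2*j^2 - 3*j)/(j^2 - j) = (j^2 - 2*j - 3)/(j - 1)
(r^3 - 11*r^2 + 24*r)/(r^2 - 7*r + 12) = r*(r - 8)/(r - 4)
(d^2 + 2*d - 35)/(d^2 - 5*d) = (d + 7)/d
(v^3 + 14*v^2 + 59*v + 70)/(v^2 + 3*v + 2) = (v^2 + 12*v + 35)/(v + 1)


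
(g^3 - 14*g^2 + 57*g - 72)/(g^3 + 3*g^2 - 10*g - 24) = (g^2 - 11*g + 24)/(g^2 + 6*g + 8)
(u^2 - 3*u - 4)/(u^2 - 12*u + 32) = (u + 1)/(u - 8)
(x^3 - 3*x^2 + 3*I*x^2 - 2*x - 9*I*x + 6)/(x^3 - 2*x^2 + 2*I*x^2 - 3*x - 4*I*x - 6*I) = (x + I)/(x + 1)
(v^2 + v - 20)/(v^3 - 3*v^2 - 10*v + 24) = (v + 5)/(v^2 + v - 6)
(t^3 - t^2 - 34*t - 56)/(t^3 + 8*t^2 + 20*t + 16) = (t - 7)/(t + 2)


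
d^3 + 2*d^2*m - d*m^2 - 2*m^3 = (d - m)*(d + m)*(d + 2*m)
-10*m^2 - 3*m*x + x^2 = (-5*m + x)*(2*m + x)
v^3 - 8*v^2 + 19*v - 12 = (v - 4)*(v - 3)*(v - 1)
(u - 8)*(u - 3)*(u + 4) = u^3 - 7*u^2 - 20*u + 96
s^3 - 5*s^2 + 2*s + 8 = (s - 4)*(s - 2)*(s + 1)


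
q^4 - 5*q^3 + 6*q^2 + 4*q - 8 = (q - 2)^3*(q + 1)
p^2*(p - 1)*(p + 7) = p^4 + 6*p^3 - 7*p^2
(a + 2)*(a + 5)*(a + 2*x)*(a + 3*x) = a^4 + 5*a^3*x + 7*a^3 + 6*a^2*x^2 + 35*a^2*x + 10*a^2 + 42*a*x^2 + 50*a*x + 60*x^2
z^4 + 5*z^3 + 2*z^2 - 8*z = z*(z - 1)*(z + 2)*(z + 4)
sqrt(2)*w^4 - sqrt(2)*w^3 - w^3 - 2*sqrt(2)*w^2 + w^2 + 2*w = w*(w - 2)*(w - sqrt(2)/2)*(sqrt(2)*w + sqrt(2))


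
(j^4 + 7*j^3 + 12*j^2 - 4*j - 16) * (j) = j^5 + 7*j^4 + 12*j^3 - 4*j^2 - 16*j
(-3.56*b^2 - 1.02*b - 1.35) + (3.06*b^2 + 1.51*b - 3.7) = -0.5*b^2 + 0.49*b - 5.05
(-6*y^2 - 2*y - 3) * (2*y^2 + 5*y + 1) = -12*y^4 - 34*y^3 - 22*y^2 - 17*y - 3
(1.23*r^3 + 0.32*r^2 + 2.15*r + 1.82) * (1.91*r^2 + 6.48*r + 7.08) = 2.3493*r^5 + 8.5816*r^4 + 14.8885*r^3 + 19.6738*r^2 + 27.0156*r + 12.8856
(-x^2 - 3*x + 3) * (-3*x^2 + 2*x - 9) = 3*x^4 + 7*x^3 - 6*x^2 + 33*x - 27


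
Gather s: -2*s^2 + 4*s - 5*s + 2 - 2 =-2*s^2 - s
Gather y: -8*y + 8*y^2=8*y^2 - 8*y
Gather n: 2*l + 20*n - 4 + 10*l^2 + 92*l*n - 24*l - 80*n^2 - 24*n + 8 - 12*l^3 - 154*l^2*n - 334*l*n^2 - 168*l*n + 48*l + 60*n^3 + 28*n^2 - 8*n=-12*l^3 + 10*l^2 + 26*l + 60*n^3 + n^2*(-334*l - 52) + n*(-154*l^2 - 76*l - 12) + 4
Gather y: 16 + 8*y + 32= 8*y + 48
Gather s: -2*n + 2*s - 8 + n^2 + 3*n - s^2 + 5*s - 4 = n^2 + n - s^2 + 7*s - 12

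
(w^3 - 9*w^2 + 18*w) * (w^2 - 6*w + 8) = w^5 - 15*w^4 + 80*w^3 - 180*w^2 + 144*w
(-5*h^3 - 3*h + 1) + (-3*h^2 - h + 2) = -5*h^3 - 3*h^2 - 4*h + 3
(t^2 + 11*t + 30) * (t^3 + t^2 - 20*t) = t^5 + 12*t^4 + 21*t^3 - 190*t^2 - 600*t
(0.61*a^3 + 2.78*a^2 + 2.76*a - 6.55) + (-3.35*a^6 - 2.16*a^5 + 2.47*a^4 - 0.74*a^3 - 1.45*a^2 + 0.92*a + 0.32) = -3.35*a^6 - 2.16*a^5 + 2.47*a^4 - 0.13*a^3 + 1.33*a^2 + 3.68*a - 6.23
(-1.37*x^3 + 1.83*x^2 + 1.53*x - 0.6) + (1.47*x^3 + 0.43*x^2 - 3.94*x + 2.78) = 0.0999999999999999*x^3 + 2.26*x^2 - 2.41*x + 2.18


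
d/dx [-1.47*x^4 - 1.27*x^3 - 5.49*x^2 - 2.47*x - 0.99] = -5.88*x^3 - 3.81*x^2 - 10.98*x - 2.47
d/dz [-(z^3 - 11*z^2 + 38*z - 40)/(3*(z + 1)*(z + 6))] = (-z^4 - 14*z^3 + 97*z^2 + 52*z - 508)/(3*(z^4 + 14*z^3 + 61*z^2 + 84*z + 36))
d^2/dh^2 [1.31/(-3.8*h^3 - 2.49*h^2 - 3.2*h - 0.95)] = ((29.868*h + 6.5238)*(3.8*h^3 + 2.49*h^2 + 3.2*h + 0.95) - 1.31*(11.4*h^2 + 4.98*h + 3.2)*(22.8*h^2 + 9.96*h + 6.4))/(3.8*h^3 + 2.49*h^2 + 3.2*h + 0.95)^3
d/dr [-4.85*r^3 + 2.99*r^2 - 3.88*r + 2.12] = -14.55*r^2 + 5.98*r - 3.88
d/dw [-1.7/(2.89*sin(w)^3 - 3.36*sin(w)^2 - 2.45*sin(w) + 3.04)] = (14.739*sin(w)^2 - 11.424*sin(w) - 4.165)*cos(w)/(2.89*sin(w)^3 - 3.36*sin(w)^2 - 2.45*sin(w) + 3.04)^2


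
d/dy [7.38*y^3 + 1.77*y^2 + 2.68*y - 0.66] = 22.14*y^2 + 3.54*y + 2.68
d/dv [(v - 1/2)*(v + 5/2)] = 2*v + 2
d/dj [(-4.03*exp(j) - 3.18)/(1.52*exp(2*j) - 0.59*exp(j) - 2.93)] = (6.1256*exp(2*j) + 9.6672*exp(j) + 9.9317)*exp(j)/(2.3104*exp(4*j) - 1.7936*exp(3*j) - 8.5591*exp(2*j) + 3.4574*exp(j) + 8.5849)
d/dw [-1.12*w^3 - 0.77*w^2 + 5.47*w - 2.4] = -3.36*w^2 - 1.54*w + 5.47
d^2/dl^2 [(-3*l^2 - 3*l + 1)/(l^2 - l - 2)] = 6*(-2*l^3 - 5*l^2 - 7*l - 1)/(l^6 - 3*l^5 - 3*l^4 + 11*l^3 + 6*l^2 - 12*l - 8)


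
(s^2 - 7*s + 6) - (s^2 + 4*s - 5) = 11 - 11*s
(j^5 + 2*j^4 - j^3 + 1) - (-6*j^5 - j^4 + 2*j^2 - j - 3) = 7*j^5 + 3*j^4 - j^3 - 2*j^2 + j + 4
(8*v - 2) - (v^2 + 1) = -v^2 + 8*v - 3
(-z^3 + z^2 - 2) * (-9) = 9*z^3 - 9*z^2 + 18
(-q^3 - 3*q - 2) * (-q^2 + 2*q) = q^5 - 2*q^4 + 3*q^3 - 4*q^2 - 4*q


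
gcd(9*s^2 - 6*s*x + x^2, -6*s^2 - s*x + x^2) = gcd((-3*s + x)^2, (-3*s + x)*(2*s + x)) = -3*s + x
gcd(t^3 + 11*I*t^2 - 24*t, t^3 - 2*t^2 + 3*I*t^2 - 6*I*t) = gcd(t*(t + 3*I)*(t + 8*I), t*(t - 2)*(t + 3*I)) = t^2 + 3*I*t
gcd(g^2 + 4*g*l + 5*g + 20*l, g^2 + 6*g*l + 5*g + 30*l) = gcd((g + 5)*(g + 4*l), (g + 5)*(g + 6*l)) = g + 5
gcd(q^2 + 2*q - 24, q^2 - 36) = q + 6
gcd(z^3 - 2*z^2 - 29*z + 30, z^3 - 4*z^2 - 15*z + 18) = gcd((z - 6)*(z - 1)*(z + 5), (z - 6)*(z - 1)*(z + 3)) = z^2 - 7*z + 6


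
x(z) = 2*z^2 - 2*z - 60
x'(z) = 4*z - 2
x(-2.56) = -41.77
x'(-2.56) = -12.24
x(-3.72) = -24.88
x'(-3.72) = -16.88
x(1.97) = -56.18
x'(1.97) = 5.88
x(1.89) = -56.64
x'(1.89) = 5.56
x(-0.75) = -57.38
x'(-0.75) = -5.00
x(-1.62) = -51.51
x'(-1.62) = -8.48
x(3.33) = -44.48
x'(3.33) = 11.32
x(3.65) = -40.66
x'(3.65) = 12.60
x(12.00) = 204.00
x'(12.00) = 46.00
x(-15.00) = 420.00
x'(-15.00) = -62.00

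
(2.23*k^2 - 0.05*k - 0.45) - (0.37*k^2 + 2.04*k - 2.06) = 1.86*k^2 - 2.09*k + 1.61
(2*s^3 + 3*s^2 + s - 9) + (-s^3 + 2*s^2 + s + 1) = s^3 + 5*s^2 + 2*s - 8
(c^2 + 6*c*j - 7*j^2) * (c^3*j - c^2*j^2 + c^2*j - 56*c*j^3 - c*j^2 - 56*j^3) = c^5*j + 5*c^4*j^2 + c^4*j - 69*c^3*j^3 + 5*c^3*j^2 - 329*c^2*j^4 - 69*c^2*j^3 + 392*c*j^5 - 329*c*j^4 + 392*j^5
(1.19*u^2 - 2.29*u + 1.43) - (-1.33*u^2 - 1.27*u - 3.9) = 2.52*u^2 - 1.02*u + 5.33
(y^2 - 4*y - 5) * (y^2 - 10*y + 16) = y^4 - 14*y^3 + 51*y^2 - 14*y - 80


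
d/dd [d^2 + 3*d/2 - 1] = 2*d + 3/2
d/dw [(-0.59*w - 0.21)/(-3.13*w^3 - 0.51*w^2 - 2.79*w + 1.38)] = (1.8467*w^3 + 0.3009*w^2 + 1.6461*w - (0.59*w + 0.21)*(9.39*w^2 + 1.02*w + 2.79) - 0.8142)/(3.13*w^3 + 0.51*w^2 + 2.79*w - 1.38)^2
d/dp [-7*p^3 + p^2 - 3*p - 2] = -21*p^2 + 2*p - 3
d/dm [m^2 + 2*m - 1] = 2*m + 2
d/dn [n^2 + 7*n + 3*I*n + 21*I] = 2*n + 7 + 3*I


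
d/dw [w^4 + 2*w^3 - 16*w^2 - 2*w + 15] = 4*w^3 + 6*w^2 - 32*w - 2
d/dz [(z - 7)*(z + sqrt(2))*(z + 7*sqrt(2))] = 3*z^2 - 14*z + 16*sqrt(2)*z - 56*sqrt(2) + 14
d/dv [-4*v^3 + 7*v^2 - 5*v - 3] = -12*v^2 + 14*v - 5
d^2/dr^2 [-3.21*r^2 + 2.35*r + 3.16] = -6.42000000000000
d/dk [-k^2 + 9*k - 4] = 9 - 2*k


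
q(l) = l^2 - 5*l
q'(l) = 2*l - 5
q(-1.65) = 10.97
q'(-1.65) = -8.30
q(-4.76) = 46.46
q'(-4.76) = -14.52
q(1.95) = -5.95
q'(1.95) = -1.10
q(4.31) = -2.97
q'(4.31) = 3.62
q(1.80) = -5.76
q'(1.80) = -1.40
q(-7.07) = 85.33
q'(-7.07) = -19.14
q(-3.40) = 28.56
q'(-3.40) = -11.80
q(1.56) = -5.37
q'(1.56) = -1.88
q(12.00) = 84.00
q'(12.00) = 19.00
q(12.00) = 84.00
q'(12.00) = 19.00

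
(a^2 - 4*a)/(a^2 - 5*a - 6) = a*(4 - a)/(-a^2 + 5*a + 6)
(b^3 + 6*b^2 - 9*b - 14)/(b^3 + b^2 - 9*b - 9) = (b^2 + 5*b - 14)/(b^2 - 9)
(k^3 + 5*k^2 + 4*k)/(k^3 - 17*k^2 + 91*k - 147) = k*(k^2 + 5*k + 4)/(k^3 - 17*k^2 + 91*k - 147)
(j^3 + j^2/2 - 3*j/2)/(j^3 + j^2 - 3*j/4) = 2*(j - 1)/(2*j - 1)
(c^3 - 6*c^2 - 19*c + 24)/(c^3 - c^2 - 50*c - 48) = (c^2 + 2*c - 3)/(c^2 + 7*c + 6)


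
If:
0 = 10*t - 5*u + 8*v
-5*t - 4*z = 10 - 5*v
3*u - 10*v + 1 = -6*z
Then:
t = 47/4 - 23*z/10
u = 91/2 - 7*z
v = 55/4 - 3*z/2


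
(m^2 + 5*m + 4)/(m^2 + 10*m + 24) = (m + 1)/(m + 6)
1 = 1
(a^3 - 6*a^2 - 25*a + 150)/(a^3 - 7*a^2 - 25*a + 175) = (a - 6)/(a - 7)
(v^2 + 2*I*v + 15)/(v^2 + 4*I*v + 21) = (v + 5*I)/(v + 7*I)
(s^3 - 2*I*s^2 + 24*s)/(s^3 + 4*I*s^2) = (s - 6*I)/s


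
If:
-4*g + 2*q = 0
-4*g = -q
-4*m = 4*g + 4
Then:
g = 0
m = -1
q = 0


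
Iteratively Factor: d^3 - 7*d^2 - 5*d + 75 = (d + 3)*(d^2 - 10*d + 25) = (d - 5)*(d + 3)*(d - 5)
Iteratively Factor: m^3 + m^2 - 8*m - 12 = (m - 3)*(m^2 + 4*m + 4) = (m - 3)*(m + 2)*(m + 2)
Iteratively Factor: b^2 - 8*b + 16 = (b - 4)*(b - 4)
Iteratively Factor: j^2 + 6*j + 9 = (j + 3)*(j + 3)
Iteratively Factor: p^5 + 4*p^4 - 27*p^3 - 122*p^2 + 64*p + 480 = (p + 3)*(p^4 + p^3 - 30*p^2 - 32*p + 160) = (p - 5)*(p + 3)*(p^3 + 6*p^2 - 32) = (p - 5)*(p + 3)*(p + 4)*(p^2 + 2*p - 8) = (p - 5)*(p - 2)*(p + 3)*(p + 4)*(p + 4)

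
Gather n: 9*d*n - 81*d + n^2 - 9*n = -81*d + n^2 + n*(9*d - 9)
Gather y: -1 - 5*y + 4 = 3 - 5*y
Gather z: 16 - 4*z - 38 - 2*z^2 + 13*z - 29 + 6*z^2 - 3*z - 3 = 4*z^2 + 6*z - 54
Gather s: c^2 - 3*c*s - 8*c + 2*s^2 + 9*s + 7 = c^2 - 8*c + 2*s^2 + s*(9 - 3*c) + 7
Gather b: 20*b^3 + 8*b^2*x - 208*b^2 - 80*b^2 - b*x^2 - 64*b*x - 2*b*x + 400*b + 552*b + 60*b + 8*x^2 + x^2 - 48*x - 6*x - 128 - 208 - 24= 20*b^3 + b^2*(8*x - 288) + b*(-x^2 - 66*x + 1012) + 9*x^2 - 54*x - 360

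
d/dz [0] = 0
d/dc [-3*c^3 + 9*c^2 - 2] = 9*c*(2 - c)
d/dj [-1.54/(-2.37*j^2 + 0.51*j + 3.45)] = (0.7854 - 7.2996*j)/(-2.37*j^2 + 0.51*j + 3.45)^2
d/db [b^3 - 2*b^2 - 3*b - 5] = 3*b^2 - 4*b - 3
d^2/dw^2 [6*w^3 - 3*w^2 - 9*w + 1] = 36*w - 6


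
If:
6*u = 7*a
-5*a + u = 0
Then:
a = 0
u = 0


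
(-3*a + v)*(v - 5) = -3*a*v + 15*a + v^2 - 5*v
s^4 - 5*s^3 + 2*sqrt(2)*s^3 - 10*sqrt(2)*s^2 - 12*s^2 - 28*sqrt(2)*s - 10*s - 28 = (s - 7)*(s + 2)*(s + sqrt(2))^2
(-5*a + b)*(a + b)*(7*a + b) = -35*a^3 - 33*a^2*b + 3*a*b^2 + b^3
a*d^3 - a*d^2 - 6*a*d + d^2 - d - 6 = (d - 3)*(d + 2)*(a*d + 1)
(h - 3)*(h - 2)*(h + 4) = h^3 - h^2 - 14*h + 24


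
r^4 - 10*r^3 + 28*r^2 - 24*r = r*(r - 6)*(r - 2)^2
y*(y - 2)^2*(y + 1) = y^4 - 3*y^3 + 4*y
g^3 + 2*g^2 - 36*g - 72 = (g - 6)*(g + 2)*(g + 6)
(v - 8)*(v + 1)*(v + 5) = v^3 - 2*v^2 - 43*v - 40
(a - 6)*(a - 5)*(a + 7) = a^3 - 4*a^2 - 47*a + 210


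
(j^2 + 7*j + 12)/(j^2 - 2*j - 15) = (j + 4)/(j - 5)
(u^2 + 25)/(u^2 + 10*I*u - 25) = (u - 5*I)/(u + 5*I)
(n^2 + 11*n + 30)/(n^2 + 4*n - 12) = (n + 5)/(n - 2)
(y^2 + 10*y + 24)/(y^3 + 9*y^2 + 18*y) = (y + 4)/(y*(y + 3))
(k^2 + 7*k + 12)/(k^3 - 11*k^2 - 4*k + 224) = (k + 3)/(k^2 - 15*k + 56)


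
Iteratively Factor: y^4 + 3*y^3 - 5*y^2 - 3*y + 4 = (y + 1)*(y^3 + 2*y^2 - 7*y + 4) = (y + 1)*(y + 4)*(y^2 - 2*y + 1) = (y - 1)*(y + 1)*(y + 4)*(y - 1)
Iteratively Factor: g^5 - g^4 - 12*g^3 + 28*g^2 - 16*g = (g)*(g^4 - g^3 - 12*g^2 + 28*g - 16) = g*(g - 1)*(g^3 - 12*g + 16) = g*(g - 1)*(g + 4)*(g^2 - 4*g + 4) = g*(g - 2)*(g - 1)*(g + 4)*(g - 2)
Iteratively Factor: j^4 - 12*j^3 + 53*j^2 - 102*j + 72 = (j - 2)*(j^3 - 10*j^2 + 33*j - 36) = (j - 4)*(j - 2)*(j^2 - 6*j + 9) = (j - 4)*(j - 3)*(j - 2)*(j - 3)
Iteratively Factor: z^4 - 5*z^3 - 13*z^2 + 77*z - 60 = (z + 4)*(z^3 - 9*z^2 + 23*z - 15) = (z - 1)*(z + 4)*(z^2 - 8*z + 15) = (z - 5)*(z - 1)*(z + 4)*(z - 3)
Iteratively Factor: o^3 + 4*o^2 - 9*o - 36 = (o - 3)*(o^2 + 7*o + 12) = (o - 3)*(o + 4)*(o + 3)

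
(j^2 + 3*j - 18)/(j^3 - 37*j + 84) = (j + 6)/(j^2 + 3*j - 28)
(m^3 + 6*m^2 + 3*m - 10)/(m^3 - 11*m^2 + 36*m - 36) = (m^3 + 6*m^2 + 3*m - 10)/(m^3 - 11*m^2 + 36*m - 36)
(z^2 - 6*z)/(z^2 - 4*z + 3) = z*(z - 6)/(z^2 - 4*z + 3)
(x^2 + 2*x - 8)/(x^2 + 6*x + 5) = (x^2 + 2*x - 8)/(x^2 + 6*x + 5)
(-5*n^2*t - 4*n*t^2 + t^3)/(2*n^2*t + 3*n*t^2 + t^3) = (-5*n + t)/(2*n + t)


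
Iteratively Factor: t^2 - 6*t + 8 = (t - 2)*(t - 4)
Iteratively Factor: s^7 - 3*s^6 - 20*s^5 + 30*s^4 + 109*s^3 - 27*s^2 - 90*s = (s + 1)*(s^6 - 4*s^5 - 16*s^4 + 46*s^3 + 63*s^2 - 90*s) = (s - 1)*(s + 1)*(s^5 - 3*s^4 - 19*s^3 + 27*s^2 + 90*s) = (s - 1)*(s + 1)*(s + 3)*(s^4 - 6*s^3 - s^2 + 30*s) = (s - 3)*(s - 1)*(s + 1)*(s + 3)*(s^3 - 3*s^2 - 10*s) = (s - 3)*(s - 1)*(s + 1)*(s + 2)*(s + 3)*(s^2 - 5*s) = s*(s - 3)*(s - 1)*(s + 1)*(s + 2)*(s + 3)*(s - 5)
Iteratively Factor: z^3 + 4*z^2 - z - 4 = (z + 1)*(z^2 + 3*z - 4) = (z + 1)*(z + 4)*(z - 1)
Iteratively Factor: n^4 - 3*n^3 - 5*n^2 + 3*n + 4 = (n + 1)*(n^3 - 4*n^2 - n + 4) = (n - 4)*(n + 1)*(n^2 - 1) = (n - 4)*(n - 1)*(n + 1)*(n + 1)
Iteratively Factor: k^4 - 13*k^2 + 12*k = (k - 3)*(k^3 + 3*k^2 - 4*k) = (k - 3)*(k - 1)*(k^2 + 4*k) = (k - 3)*(k - 1)*(k + 4)*(k)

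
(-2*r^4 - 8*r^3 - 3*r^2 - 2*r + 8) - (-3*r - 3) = -2*r^4 - 8*r^3 - 3*r^2 + r + 11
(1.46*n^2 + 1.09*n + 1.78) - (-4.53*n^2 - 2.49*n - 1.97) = 5.99*n^2 + 3.58*n + 3.75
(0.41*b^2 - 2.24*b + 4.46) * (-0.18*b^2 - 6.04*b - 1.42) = -0.0738*b^4 - 2.0732*b^3 + 12.1446*b^2 - 23.7576*b - 6.3332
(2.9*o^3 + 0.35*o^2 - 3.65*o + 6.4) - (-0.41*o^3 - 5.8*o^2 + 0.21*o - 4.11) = 3.31*o^3 + 6.15*o^2 - 3.86*o + 10.51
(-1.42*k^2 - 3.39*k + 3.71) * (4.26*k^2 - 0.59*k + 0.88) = -6.0492*k^4 - 13.6036*k^3 + 16.5551*k^2 - 5.1721*k + 3.2648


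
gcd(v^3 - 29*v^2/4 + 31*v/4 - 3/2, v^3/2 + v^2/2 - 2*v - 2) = 1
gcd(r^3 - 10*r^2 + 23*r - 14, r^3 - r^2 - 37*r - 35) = r - 7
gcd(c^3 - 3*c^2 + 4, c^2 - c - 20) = 1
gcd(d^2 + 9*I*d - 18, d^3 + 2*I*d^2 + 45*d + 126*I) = d^2 + 9*I*d - 18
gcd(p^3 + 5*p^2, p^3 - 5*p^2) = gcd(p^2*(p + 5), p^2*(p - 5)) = p^2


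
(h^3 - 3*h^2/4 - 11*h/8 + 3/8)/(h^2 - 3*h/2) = h + 3/4 - 1/(4*h)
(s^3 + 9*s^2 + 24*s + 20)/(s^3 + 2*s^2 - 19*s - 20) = (s^2 + 4*s + 4)/(s^2 - 3*s - 4)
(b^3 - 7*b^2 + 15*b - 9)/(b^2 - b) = b - 6 + 9/b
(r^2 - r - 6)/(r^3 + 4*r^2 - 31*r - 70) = (r - 3)/(r^2 + 2*r - 35)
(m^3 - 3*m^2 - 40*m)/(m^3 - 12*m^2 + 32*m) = (m + 5)/(m - 4)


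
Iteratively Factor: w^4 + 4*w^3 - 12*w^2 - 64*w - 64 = (w + 2)*(w^3 + 2*w^2 - 16*w - 32) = (w + 2)^2*(w^2 - 16) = (w - 4)*(w + 2)^2*(w + 4)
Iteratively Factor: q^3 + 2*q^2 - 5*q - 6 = (q + 3)*(q^2 - q - 2) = (q - 2)*(q + 3)*(q + 1)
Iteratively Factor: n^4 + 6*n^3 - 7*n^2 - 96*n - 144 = (n + 4)*(n^3 + 2*n^2 - 15*n - 36) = (n - 4)*(n + 4)*(n^2 + 6*n + 9) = (n - 4)*(n + 3)*(n + 4)*(n + 3)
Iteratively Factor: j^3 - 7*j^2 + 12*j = (j - 3)*(j^2 - 4*j) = j*(j - 3)*(j - 4)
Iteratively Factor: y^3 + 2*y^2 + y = (y + 1)*(y^2 + y) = (y + 1)^2*(y)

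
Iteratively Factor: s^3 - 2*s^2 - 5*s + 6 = (s + 2)*(s^2 - 4*s + 3) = (s - 1)*(s + 2)*(s - 3)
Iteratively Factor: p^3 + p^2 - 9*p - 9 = (p - 3)*(p^2 + 4*p + 3) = (p - 3)*(p + 1)*(p + 3)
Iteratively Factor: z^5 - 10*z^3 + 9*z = (z - 1)*(z^4 + z^3 - 9*z^2 - 9*z) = (z - 1)*(z + 3)*(z^3 - 2*z^2 - 3*z) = (z - 3)*(z - 1)*(z + 3)*(z^2 + z) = (z - 3)*(z - 1)*(z + 1)*(z + 3)*(z)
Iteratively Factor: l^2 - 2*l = (l)*(l - 2)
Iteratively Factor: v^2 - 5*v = (v - 5)*(v)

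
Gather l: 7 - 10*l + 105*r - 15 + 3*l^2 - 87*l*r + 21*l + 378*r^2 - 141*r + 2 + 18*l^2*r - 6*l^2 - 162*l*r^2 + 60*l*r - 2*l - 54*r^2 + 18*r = l^2*(18*r - 3) + l*(-162*r^2 - 27*r + 9) + 324*r^2 - 18*r - 6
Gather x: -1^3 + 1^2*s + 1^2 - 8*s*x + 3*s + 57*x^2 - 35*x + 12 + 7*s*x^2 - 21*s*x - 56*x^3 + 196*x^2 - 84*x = 4*s - 56*x^3 + x^2*(7*s + 253) + x*(-29*s - 119) + 12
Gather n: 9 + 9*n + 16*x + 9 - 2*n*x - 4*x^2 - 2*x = n*(9 - 2*x) - 4*x^2 + 14*x + 18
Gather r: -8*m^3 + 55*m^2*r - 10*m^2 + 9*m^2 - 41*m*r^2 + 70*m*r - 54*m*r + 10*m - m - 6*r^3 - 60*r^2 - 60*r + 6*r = -8*m^3 - m^2 + 9*m - 6*r^3 + r^2*(-41*m - 60) + r*(55*m^2 + 16*m - 54)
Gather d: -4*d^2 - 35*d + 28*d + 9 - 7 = -4*d^2 - 7*d + 2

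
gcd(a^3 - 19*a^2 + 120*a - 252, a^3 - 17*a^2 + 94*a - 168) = a^2 - 13*a + 42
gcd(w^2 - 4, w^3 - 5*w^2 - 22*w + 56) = w - 2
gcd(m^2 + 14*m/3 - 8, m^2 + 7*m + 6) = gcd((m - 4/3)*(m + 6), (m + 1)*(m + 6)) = m + 6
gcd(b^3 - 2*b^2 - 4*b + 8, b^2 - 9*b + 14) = b - 2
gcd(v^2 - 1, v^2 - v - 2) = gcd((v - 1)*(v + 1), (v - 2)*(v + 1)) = v + 1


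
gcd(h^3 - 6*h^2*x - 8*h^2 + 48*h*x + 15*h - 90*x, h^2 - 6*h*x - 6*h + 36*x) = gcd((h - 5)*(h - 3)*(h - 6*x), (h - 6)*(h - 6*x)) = -h + 6*x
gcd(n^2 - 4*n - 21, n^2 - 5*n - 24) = n + 3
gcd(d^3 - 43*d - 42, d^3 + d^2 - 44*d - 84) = d^2 - d - 42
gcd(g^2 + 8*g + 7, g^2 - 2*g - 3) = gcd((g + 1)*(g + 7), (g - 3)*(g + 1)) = g + 1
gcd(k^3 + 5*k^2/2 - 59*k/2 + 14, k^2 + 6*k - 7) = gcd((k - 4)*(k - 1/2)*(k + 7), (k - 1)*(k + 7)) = k + 7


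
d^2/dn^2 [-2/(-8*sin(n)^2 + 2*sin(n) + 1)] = 4*(128*sin(n)^4 - 24*sin(n)^3 - 174*sin(n)^2 + 47*sin(n) - 12)/(-8*sin(n)^2 + 2*sin(n) + 1)^3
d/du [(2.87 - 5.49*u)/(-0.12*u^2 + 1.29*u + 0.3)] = (-0.6588*u^2 + 0.6888*u - 5.3493)/(0.0144*u^4 - 0.3096*u^3 + 1.5921*u^2 + 0.774*u + 0.09)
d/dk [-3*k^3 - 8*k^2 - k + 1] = -9*k^2 - 16*k - 1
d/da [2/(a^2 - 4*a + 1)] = 4*(2 - a)/(a^2 - 4*a + 1)^2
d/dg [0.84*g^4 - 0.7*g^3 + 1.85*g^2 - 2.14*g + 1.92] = 3.36*g^3 - 2.1*g^2 + 3.7*g - 2.14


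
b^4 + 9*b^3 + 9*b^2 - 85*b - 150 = (b - 3)*(b + 2)*(b + 5)^2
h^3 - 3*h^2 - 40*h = h*(h - 8)*(h + 5)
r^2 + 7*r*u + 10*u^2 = (r + 2*u)*(r + 5*u)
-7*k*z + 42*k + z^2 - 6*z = (-7*k + z)*(z - 6)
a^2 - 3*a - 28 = (a - 7)*(a + 4)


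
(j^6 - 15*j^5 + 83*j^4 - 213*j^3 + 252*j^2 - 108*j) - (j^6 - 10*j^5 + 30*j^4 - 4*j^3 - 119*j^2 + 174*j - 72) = -5*j^5 + 53*j^4 - 209*j^3 + 371*j^2 - 282*j + 72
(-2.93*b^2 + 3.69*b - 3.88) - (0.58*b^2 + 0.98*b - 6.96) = -3.51*b^2 + 2.71*b + 3.08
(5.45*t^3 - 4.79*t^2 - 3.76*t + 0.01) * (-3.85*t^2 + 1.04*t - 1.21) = -20.9825*t^5 + 24.1095*t^4 + 2.8999*t^3 + 1.847*t^2 + 4.56*t - 0.0121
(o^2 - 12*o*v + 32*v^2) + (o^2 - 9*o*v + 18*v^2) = 2*o^2 - 21*o*v + 50*v^2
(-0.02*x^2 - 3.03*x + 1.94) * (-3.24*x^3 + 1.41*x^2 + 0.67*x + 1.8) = 0.0648*x^5 + 9.789*x^4 - 10.5713*x^3 + 0.6693*x^2 - 4.1542*x + 3.492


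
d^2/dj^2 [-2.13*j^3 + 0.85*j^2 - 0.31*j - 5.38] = 1.7 - 12.78*j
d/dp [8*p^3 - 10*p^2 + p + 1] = 24*p^2 - 20*p + 1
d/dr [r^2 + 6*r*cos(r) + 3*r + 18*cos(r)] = -6*r*sin(r) + 2*r - 18*sin(r) + 6*cos(r) + 3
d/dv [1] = 0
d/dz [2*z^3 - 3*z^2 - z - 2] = 6*z^2 - 6*z - 1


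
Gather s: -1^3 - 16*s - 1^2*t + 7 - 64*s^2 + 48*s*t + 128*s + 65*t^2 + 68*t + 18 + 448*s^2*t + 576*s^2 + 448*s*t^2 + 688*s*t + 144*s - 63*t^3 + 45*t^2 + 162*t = s^2*(448*t + 512) + s*(448*t^2 + 736*t + 256) - 63*t^3 + 110*t^2 + 229*t + 24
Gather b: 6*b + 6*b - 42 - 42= 12*b - 84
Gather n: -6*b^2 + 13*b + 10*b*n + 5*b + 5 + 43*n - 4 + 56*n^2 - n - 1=-6*b^2 + 18*b + 56*n^2 + n*(10*b + 42)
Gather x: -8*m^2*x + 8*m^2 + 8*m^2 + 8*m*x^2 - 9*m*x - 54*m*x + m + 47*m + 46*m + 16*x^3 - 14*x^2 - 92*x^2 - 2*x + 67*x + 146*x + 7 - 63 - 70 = 16*m^2 + 94*m + 16*x^3 + x^2*(8*m - 106) + x*(-8*m^2 - 63*m + 211) - 126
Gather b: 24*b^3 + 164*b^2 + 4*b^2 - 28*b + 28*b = 24*b^3 + 168*b^2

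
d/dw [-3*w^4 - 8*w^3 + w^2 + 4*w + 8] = -12*w^3 - 24*w^2 + 2*w + 4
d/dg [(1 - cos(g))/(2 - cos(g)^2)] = (cos(g)^2 - 2*cos(g) + 2)*sin(g)/(cos(g)^2 - 2)^2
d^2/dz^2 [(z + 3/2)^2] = 2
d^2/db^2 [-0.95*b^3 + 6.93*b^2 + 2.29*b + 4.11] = 13.86 - 5.7*b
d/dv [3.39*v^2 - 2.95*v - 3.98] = 6.78*v - 2.95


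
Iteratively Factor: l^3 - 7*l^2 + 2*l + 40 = (l + 2)*(l^2 - 9*l + 20) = (l - 4)*(l + 2)*(l - 5)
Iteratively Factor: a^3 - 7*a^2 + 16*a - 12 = (a - 2)*(a^2 - 5*a + 6) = (a - 2)^2*(a - 3)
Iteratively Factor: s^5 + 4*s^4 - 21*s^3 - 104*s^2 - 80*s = (s + 4)*(s^4 - 21*s^2 - 20*s) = (s + 1)*(s + 4)*(s^3 - s^2 - 20*s) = (s - 5)*(s + 1)*(s + 4)*(s^2 + 4*s) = s*(s - 5)*(s + 1)*(s + 4)*(s + 4)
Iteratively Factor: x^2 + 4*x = (x + 4)*(x)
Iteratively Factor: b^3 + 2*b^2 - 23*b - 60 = (b + 4)*(b^2 - 2*b - 15) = (b + 3)*(b + 4)*(b - 5)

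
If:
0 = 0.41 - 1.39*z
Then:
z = 0.29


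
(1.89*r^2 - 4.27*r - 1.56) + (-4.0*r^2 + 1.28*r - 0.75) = -2.11*r^2 - 2.99*r - 2.31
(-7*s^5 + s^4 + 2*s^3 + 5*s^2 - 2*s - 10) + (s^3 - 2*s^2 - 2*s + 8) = -7*s^5 + s^4 + 3*s^3 + 3*s^2 - 4*s - 2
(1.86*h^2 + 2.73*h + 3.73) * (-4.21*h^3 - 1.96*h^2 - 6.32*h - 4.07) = -7.8306*h^5 - 15.1389*h^4 - 32.8093*h^3 - 32.1346*h^2 - 34.6847*h - 15.1811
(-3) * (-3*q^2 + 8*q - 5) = 9*q^2 - 24*q + 15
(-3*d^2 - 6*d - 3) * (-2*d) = 6*d^3 + 12*d^2 + 6*d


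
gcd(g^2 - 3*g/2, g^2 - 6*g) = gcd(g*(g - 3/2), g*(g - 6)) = g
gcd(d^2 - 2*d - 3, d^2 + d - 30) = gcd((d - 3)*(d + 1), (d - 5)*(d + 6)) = 1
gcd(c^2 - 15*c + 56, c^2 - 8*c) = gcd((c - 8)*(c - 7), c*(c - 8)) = c - 8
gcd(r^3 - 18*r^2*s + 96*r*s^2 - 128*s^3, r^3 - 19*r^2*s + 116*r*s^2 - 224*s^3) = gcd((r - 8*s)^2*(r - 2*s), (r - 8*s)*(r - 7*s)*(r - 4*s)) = r - 8*s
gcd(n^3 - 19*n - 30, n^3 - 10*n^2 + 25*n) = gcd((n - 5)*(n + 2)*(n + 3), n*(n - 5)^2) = n - 5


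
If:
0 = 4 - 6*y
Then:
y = 2/3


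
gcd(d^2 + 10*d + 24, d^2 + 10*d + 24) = d^2 + 10*d + 24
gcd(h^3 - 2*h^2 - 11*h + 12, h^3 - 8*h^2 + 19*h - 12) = h^2 - 5*h + 4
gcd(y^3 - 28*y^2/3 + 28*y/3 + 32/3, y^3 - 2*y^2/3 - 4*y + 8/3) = y - 2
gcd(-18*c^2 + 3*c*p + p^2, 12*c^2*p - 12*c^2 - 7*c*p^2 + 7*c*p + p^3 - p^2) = -3*c + p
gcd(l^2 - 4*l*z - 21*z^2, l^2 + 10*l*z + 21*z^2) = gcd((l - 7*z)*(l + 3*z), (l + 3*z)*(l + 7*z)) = l + 3*z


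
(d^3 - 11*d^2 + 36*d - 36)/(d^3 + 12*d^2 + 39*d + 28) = (d^3 - 11*d^2 + 36*d - 36)/(d^3 + 12*d^2 + 39*d + 28)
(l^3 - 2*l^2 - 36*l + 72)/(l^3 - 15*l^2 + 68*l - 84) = (l + 6)/(l - 7)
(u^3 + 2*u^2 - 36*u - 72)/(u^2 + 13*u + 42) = (u^2 - 4*u - 12)/(u + 7)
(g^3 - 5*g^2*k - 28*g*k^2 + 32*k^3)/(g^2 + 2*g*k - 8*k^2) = (g^2 - 9*g*k + 8*k^2)/(g - 2*k)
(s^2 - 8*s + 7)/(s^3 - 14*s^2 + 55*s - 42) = 1/(s - 6)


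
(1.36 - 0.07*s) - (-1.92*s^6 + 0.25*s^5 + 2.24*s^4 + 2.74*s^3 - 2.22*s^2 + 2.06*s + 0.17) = 1.92*s^6 - 0.25*s^5 - 2.24*s^4 - 2.74*s^3 + 2.22*s^2 - 2.13*s + 1.19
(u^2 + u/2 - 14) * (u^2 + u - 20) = u^4 + 3*u^3/2 - 67*u^2/2 - 24*u + 280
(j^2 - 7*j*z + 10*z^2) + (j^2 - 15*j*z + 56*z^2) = 2*j^2 - 22*j*z + 66*z^2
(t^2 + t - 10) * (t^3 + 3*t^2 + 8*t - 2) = t^5 + 4*t^4 + t^3 - 24*t^2 - 82*t + 20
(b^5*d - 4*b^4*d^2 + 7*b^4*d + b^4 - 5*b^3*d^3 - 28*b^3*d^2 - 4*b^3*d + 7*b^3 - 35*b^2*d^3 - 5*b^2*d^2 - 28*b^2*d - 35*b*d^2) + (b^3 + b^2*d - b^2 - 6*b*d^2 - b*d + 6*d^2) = b^5*d - 4*b^4*d^2 + 7*b^4*d + b^4 - 5*b^3*d^3 - 28*b^3*d^2 - 4*b^3*d + 8*b^3 - 35*b^2*d^3 - 5*b^2*d^2 - 27*b^2*d - b^2 - 41*b*d^2 - b*d + 6*d^2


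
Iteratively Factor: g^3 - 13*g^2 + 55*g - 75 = (g - 5)*(g^2 - 8*g + 15) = (g - 5)*(g - 3)*(g - 5)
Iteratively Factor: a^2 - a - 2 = (a + 1)*(a - 2)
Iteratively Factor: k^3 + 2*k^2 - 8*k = (k)*(k^2 + 2*k - 8) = k*(k - 2)*(k + 4)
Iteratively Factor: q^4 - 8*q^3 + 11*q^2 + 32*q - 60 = (q - 5)*(q^3 - 3*q^2 - 4*q + 12) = (q - 5)*(q + 2)*(q^2 - 5*q + 6) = (q - 5)*(q - 2)*(q + 2)*(q - 3)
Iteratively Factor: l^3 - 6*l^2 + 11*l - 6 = (l - 2)*(l^2 - 4*l + 3) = (l - 3)*(l - 2)*(l - 1)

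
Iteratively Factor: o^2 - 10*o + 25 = (o - 5)*(o - 5)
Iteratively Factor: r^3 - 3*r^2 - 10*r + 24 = (r + 3)*(r^2 - 6*r + 8) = (r - 2)*(r + 3)*(r - 4)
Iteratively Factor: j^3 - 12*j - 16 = (j - 4)*(j^2 + 4*j + 4) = (j - 4)*(j + 2)*(j + 2)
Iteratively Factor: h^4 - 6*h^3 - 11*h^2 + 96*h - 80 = (h + 4)*(h^3 - 10*h^2 + 29*h - 20) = (h - 1)*(h + 4)*(h^2 - 9*h + 20) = (h - 5)*(h - 1)*(h + 4)*(h - 4)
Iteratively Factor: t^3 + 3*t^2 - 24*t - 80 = (t + 4)*(t^2 - t - 20) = (t + 4)^2*(t - 5)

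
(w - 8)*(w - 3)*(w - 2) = w^3 - 13*w^2 + 46*w - 48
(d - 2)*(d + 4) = d^2 + 2*d - 8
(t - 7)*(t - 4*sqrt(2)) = t^2 - 7*t - 4*sqrt(2)*t + 28*sqrt(2)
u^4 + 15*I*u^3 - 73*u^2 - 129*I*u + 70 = (u + I)*(u + 2*I)*(u + 5*I)*(u + 7*I)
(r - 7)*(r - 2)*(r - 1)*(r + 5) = r^4 - 5*r^3 - 27*r^2 + 101*r - 70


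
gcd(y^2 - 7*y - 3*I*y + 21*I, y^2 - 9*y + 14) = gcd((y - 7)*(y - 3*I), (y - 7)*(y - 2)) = y - 7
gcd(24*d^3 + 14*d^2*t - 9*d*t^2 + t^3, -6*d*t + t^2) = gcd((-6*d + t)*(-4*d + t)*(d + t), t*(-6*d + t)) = -6*d + t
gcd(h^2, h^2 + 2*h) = h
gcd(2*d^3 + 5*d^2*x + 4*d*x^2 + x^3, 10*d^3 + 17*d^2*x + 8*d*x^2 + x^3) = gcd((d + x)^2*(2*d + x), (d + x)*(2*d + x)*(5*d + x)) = 2*d^2 + 3*d*x + x^2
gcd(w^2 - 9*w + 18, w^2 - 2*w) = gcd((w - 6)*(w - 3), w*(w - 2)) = 1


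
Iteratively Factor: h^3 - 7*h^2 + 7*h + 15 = (h - 3)*(h^2 - 4*h - 5) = (h - 5)*(h - 3)*(h + 1)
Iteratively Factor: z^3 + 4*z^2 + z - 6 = (z - 1)*(z^2 + 5*z + 6) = (z - 1)*(z + 3)*(z + 2)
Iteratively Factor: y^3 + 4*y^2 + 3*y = (y)*(y^2 + 4*y + 3) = y*(y + 3)*(y + 1)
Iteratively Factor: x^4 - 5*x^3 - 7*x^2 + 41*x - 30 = (x + 3)*(x^3 - 8*x^2 + 17*x - 10) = (x - 2)*(x + 3)*(x^2 - 6*x + 5) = (x - 2)*(x - 1)*(x + 3)*(x - 5)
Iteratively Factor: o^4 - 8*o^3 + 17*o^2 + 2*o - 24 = (o - 3)*(o^3 - 5*o^2 + 2*o + 8) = (o - 4)*(o - 3)*(o^2 - o - 2) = (o - 4)*(o - 3)*(o + 1)*(o - 2)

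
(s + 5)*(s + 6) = s^2 + 11*s + 30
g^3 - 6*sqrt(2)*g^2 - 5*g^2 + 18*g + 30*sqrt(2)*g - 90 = (g - 5)*(g - 3*sqrt(2))^2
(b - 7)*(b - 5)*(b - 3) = b^3 - 15*b^2 + 71*b - 105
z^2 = z^2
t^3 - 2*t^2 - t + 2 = (t - 2)*(t - 1)*(t + 1)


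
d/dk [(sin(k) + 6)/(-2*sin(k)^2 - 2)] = (12*sin(k) - cos(k)^2)*cos(k)/(2*(sin(k)^2 + 1)^2)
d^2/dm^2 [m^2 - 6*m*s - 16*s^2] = 2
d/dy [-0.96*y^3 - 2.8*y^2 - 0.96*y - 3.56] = -2.88*y^2 - 5.6*y - 0.96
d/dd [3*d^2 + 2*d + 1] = 6*d + 2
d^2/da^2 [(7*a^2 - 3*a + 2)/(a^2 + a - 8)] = 4*(-5*a^3 + 87*a^2 - 33*a + 221)/(a^6 + 3*a^5 - 21*a^4 - 47*a^3 + 168*a^2 + 192*a - 512)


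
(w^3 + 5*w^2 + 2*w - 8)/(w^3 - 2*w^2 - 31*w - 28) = (w^2 + w - 2)/(w^2 - 6*w - 7)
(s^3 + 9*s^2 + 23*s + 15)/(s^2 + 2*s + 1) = (s^2 + 8*s + 15)/(s + 1)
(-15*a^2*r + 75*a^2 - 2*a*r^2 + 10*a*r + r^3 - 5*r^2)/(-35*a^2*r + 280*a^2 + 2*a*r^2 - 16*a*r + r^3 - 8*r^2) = (3*a*r - 15*a + r^2 - 5*r)/(7*a*r - 56*a + r^2 - 8*r)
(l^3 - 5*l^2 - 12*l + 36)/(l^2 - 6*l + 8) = (l^2 - 3*l - 18)/(l - 4)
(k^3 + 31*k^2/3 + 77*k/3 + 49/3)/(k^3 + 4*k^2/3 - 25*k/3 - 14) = (k^2 + 8*k + 7)/(k^2 - k - 6)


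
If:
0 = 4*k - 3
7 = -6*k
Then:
No Solution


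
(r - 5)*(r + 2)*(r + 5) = r^3 + 2*r^2 - 25*r - 50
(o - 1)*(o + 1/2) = o^2 - o/2 - 1/2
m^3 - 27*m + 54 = (m - 3)^2*(m + 6)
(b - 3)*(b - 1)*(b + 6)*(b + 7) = b^4 + 9*b^3 - 7*b^2 - 129*b + 126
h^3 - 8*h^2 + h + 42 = (h - 7)*(h - 3)*(h + 2)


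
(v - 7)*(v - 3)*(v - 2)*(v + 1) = v^4 - 11*v^3 + 29*v^2 - v - 42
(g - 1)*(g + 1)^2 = g^3 + g^2 - g - 1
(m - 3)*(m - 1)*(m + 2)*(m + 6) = m^4 + 4*m^3 - 17*m^2 - 24*m + 36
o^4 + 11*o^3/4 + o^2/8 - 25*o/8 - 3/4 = (o - 1)*(o + 1/4)*(o + 3/2)*(o + 2)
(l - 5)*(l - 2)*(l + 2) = l^3 - 5*l^2 - 4*l + 20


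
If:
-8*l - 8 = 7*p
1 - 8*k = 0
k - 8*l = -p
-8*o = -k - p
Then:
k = 1/8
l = -57/512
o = -57/512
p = -65/64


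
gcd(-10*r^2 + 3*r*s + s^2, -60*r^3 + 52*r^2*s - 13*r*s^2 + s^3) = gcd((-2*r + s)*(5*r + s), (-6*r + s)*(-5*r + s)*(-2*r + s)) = 2*r - s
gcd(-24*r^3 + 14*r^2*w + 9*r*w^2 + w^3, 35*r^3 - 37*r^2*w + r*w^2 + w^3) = r - w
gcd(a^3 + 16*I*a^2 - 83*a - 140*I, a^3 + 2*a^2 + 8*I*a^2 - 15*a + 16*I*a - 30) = a + 5*I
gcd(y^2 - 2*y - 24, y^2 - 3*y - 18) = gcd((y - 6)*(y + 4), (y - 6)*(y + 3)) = y - 6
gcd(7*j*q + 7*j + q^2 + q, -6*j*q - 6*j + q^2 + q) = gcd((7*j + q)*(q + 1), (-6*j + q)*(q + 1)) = q + 1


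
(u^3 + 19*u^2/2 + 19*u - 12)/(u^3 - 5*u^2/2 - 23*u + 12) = (u + 6)/(u - 6)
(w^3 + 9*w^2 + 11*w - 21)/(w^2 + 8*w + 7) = (w^2 + 2*w - 3)/(w + 1)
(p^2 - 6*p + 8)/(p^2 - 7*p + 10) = (p - 4)/(p - 5)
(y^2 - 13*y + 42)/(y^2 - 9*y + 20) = (y^2 - 13*y + 42)/(y^2 - 9*y + 20)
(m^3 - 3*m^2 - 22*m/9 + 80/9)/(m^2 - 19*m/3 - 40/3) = (3*m^2 - 14*m + 16)/(3*(m - 8))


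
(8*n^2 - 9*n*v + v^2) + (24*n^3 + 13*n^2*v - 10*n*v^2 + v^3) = 24*n^3 + 13*n^2*v + 8*n^2 - 10*n*v^2 - 9*n*v + v^3 + v^2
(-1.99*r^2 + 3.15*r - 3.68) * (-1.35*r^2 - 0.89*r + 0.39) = 2.6865*r^4 - 2.4814*r^3 + 1.3884*r^2 + 4.5037*r - 1.4352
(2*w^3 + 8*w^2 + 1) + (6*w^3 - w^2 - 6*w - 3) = 8*w^3 + 7*w^2 - 6*w - 2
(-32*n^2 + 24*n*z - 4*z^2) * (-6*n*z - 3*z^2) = 192*n^3*z - 48*n^2*z^2 - 48*n*z^3 + 12*z^4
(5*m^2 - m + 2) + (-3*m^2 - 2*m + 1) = 2*m^2 - 3*m + 3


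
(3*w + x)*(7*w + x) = 21*w^2 + 10*w*x + x^2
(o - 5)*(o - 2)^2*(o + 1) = o^4 - 8*o^3 + 15*o^2 + 4*o - 20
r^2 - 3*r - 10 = (r - 5)*(r + 2)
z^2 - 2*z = z*(z - 2)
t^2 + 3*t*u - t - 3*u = (t - 1)*(t + 3*u)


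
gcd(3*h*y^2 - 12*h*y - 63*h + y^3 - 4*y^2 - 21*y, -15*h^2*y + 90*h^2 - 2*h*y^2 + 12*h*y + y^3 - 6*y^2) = 3*h + y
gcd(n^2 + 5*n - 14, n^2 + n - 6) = n - 2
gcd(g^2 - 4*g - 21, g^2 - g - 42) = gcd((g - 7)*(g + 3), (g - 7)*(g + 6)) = g - 7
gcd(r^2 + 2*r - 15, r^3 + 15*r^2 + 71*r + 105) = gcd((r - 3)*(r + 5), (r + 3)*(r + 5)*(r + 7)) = r + 5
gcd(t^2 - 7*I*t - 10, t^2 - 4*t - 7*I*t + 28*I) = 1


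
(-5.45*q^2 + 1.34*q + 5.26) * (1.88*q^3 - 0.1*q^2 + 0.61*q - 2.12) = -10.246*q^5 + 3.0642*q^4 + 6.4303*q^3 + 11.8454*q^2 + 0.367799999999999*q - 11.1512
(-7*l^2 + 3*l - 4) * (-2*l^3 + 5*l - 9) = 14*l^5 - 6*l^4 - 27*l^3 + 78*l^2 - 47*l + 36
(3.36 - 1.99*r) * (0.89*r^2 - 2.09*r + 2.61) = -1.7711*r^3 + 7.1495*r^2 - 12.2163*r + 8.7696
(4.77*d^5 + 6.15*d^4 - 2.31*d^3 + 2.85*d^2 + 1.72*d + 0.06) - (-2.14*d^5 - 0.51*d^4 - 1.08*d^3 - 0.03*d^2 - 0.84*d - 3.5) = 6.91*d^5 + 6.66*d^4 - 1.23*d^3 + 2.88*d^2 + 2.56*d + 3.56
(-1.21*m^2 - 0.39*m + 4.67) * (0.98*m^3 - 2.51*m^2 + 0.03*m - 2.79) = -1.1858*m^5 + 2.6549*m^4 + 5.5192*m^3 - 8.3575*m^2 + 1.2282*m - 13.0293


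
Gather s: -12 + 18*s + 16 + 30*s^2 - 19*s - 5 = 30*s^2 - s - 1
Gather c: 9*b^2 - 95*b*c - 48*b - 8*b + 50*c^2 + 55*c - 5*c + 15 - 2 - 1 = 9*b^2 - 56*b + 50*c^2 + c*(50 - 95*b) + 12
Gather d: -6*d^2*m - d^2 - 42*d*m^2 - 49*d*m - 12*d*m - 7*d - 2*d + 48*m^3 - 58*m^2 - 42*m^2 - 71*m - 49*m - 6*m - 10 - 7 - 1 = d^2*(-6*m - 1) + d*(-42*m^2 - 61*m - 9) + 48*m^3 - 100*m^2 - 126*m - 18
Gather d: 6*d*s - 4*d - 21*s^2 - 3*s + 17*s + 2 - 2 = d*(6*s - 4) - 21*s^2 + 14*s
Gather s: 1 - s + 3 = 4 - s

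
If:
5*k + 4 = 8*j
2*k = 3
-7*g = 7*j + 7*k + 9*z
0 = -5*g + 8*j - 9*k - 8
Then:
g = -2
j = 23/16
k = 3/2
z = -35/48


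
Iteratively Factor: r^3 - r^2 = (r)*(r^2 - r) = r*(r - 1)*(r)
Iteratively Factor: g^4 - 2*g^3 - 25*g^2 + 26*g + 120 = (g - 5)*(g^3 + 3*g^2 - 10*g - 24) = (g - 5)*(g + 4)*(g^2 - g - 6) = (g - 5)*(g + 2)*(g + 4)*(g - 3)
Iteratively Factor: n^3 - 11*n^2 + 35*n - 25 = (n - 5)*(n^2 - 6*n + 5) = (n - 5)*(n - 1)*(n - 5)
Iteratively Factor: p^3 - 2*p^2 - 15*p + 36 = (p + 4)*(p^2 - 6*p + 9) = (p - 3)*(p + 4)*(p - 3)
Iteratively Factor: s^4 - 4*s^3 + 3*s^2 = (s)*(s^3 - 4*s^2 + 3*s) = s*(s - 1)*(s^2 - 3*s) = s^2*(s - 1)*(s - 3)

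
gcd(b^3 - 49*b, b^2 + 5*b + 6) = 1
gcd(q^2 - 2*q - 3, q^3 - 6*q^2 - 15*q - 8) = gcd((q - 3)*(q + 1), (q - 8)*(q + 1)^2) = q + 1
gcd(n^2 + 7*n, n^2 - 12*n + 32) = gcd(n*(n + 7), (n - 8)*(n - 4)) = 1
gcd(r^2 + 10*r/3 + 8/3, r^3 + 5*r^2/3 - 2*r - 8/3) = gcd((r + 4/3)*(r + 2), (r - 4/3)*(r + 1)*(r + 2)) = r + 2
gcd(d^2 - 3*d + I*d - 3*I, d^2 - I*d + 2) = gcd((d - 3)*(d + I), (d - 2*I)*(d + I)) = d + I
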